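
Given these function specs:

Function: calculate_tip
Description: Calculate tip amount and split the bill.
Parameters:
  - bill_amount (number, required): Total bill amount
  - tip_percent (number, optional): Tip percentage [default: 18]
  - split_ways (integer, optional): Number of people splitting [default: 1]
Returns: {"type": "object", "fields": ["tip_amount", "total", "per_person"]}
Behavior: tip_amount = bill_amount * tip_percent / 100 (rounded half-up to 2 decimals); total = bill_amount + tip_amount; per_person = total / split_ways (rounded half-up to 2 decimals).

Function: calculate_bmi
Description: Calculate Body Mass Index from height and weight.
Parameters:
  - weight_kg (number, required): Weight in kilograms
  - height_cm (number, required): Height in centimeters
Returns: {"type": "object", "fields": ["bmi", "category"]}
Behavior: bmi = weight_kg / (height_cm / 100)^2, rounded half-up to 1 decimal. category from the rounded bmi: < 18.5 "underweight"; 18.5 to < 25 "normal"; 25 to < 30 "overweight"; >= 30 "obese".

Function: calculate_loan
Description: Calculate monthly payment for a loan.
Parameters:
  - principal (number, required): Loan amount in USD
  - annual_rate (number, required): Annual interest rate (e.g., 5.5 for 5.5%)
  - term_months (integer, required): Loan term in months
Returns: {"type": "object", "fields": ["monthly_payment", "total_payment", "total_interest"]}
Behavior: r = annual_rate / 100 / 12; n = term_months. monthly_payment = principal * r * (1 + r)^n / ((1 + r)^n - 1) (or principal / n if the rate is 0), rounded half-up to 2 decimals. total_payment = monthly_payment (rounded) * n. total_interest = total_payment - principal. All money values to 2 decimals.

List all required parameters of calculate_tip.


Parameters of calculate_tip and their required/optional flag:
  bill_amount: required
  tip_percent: optional
  split_ways: optional
bill_amount


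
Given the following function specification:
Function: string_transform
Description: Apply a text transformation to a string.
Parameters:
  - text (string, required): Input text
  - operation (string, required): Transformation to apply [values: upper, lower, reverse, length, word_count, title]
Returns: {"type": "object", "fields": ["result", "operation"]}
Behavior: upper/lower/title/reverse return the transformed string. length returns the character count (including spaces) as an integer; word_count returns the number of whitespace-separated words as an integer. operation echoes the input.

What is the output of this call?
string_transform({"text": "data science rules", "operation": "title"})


title('data science rules') = 'Data Science Rules'
Output:
{"result": "Data Science Rules", "operation": "title"}


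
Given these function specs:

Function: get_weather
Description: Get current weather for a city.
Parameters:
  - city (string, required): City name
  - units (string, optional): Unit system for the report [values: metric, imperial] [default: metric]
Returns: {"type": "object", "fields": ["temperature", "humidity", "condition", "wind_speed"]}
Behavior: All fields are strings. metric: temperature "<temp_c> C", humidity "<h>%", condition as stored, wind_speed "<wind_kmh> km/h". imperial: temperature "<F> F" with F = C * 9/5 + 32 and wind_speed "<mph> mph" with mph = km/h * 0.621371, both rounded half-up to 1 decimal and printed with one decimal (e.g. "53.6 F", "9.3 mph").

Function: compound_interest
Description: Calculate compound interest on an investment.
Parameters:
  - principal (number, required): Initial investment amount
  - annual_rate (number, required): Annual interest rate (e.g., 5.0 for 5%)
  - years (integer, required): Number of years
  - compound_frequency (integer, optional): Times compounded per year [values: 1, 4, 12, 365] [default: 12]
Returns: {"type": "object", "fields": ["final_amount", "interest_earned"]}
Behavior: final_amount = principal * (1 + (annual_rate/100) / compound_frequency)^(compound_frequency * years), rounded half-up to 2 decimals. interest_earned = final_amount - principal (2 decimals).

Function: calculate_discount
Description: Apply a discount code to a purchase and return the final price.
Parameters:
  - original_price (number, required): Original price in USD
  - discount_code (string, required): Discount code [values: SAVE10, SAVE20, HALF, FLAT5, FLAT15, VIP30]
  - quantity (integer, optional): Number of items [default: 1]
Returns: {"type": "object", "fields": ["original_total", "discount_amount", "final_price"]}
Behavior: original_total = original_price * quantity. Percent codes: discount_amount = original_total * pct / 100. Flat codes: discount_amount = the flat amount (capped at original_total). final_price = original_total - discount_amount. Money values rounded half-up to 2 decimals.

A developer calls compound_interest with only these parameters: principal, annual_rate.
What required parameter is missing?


Required parameters: principal, annual_rate, years
Provided: principal, annual_rate
Missing: years
years


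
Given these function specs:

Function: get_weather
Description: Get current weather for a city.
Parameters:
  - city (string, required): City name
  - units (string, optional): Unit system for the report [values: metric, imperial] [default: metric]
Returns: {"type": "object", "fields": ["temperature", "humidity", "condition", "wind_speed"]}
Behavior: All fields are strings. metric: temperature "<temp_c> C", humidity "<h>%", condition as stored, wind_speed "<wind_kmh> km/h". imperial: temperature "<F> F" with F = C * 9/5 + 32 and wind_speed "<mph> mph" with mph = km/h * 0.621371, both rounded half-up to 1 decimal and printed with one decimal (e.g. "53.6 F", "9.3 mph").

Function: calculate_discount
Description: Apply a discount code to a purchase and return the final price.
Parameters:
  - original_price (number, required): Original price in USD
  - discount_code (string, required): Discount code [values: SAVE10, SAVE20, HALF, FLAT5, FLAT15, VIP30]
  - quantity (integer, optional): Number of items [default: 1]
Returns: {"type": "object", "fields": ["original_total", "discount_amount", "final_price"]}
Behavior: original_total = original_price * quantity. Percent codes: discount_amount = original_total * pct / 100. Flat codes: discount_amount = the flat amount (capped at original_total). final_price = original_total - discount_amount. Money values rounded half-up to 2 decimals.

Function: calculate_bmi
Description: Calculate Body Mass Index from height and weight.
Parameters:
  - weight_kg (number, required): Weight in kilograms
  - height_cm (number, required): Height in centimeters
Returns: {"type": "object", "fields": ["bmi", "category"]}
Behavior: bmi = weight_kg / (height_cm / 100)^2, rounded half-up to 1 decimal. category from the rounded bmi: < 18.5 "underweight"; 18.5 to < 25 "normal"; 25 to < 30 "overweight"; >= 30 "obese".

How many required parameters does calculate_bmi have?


Parameters of calculate_bmi: weight_kg (required), height_cm (required)
Required count:
2


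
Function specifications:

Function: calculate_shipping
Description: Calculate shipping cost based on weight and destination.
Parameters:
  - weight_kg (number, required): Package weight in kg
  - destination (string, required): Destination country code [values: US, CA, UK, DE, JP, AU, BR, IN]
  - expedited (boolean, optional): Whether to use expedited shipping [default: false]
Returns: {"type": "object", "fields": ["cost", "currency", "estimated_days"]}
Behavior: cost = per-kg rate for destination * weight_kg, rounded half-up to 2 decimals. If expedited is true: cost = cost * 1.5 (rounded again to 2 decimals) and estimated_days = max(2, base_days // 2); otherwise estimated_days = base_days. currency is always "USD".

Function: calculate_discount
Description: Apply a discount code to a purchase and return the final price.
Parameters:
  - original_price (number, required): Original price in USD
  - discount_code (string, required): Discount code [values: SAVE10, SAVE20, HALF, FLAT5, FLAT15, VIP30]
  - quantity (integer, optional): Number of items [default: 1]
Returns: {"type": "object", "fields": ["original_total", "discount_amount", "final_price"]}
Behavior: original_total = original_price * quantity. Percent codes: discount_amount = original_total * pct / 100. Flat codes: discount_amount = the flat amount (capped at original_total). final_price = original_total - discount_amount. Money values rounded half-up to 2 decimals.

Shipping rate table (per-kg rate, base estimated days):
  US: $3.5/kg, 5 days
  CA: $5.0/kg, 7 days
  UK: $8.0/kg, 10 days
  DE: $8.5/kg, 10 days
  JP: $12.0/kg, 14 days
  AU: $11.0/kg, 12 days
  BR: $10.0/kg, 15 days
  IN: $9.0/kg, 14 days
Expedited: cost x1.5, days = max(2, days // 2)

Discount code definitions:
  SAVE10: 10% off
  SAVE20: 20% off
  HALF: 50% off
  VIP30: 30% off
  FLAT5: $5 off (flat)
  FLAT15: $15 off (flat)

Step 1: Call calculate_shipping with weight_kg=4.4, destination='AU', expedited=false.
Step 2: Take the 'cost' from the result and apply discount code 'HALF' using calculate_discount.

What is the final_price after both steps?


Step 1: calculate_shipping(weight_kg=4.4, destination=AU, expedited=false)
  Rate for AU: $11.0/kg, base 12 days
  cost = 11.0 * 4.4 = 48.4 -> 48.40
  expedited not set/false: estimated_days = 12
  -> cost = 48.40 USD
Step 2: calculate_discount(original_price=48.4, discount_code=HALF, quantity=1)
  original_total = 48.4 * 1 = 48.40
  HALF = 50% off: discount_amount = 48.40 * 50/100 = 24.2 -> 24.20
  final_price = 48.40 - 24.20 = 24.20
  -> final_price = 24.20
$24.20


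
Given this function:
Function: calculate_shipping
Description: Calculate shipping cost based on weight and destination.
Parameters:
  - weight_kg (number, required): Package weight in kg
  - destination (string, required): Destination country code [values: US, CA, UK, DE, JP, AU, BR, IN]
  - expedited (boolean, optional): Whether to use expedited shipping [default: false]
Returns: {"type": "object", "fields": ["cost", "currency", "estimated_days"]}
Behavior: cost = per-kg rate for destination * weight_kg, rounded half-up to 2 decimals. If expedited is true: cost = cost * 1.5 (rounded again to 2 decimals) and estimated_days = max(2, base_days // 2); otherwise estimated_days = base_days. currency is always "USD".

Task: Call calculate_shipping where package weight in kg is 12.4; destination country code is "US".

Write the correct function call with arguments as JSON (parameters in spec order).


Mapping each described value to its parameter name:
  'Package weight in kg' -> weight_kg = 12.4
  'Destination country code' -> destination = "US"
calculate_shipping({"weight_kg": 12.4, "destination": "US"})


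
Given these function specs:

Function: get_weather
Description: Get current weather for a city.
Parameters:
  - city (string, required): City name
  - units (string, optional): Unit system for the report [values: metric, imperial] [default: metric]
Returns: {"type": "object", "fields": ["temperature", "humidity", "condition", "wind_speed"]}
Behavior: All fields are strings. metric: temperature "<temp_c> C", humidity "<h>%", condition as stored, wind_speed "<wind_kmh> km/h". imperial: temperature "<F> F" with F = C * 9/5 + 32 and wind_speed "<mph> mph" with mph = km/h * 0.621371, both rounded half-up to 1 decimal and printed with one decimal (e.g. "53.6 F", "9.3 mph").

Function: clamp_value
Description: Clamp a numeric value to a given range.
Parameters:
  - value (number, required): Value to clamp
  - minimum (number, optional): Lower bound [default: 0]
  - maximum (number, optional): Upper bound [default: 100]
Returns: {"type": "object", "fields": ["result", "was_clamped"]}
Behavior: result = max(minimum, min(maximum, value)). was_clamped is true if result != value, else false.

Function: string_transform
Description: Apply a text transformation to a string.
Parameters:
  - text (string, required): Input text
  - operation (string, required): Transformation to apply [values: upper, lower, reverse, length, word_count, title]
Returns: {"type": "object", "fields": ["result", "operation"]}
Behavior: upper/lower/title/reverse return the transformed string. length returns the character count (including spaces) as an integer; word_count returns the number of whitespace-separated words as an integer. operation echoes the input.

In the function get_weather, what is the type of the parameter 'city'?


The get_weather spec declares:
  - city (string, required): City name
Type:
string


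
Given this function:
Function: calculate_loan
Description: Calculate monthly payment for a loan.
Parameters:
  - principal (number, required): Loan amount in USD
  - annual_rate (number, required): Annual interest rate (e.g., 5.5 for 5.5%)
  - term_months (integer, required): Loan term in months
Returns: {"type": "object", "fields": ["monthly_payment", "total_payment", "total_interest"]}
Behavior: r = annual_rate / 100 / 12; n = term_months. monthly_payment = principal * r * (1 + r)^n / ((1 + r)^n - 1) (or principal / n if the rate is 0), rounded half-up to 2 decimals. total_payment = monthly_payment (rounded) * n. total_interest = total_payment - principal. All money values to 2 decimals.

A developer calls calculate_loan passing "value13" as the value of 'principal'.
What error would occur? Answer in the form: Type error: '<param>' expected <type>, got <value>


Spec: 'principal' is declared as number; "value13" is a string.
Type error: 'principal' expected number, got "value13"


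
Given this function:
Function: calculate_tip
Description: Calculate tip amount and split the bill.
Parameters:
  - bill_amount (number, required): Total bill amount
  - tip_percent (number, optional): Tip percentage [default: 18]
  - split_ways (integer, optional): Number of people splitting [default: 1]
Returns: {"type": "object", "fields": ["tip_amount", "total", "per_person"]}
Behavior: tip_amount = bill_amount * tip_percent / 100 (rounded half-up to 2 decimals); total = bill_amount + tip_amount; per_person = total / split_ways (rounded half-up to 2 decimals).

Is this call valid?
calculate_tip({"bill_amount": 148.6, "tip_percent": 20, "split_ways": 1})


Checking all required parameters present and types match... All valid.
Valid


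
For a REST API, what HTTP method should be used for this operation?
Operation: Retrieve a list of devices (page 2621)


GET = read, POST = create, PUT = update/replace, DELETE = remove
This operation is a read.
GET


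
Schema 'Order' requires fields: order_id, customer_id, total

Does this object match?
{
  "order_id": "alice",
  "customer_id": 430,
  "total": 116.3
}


Checking required fields... All present.
Valid - all required fields present


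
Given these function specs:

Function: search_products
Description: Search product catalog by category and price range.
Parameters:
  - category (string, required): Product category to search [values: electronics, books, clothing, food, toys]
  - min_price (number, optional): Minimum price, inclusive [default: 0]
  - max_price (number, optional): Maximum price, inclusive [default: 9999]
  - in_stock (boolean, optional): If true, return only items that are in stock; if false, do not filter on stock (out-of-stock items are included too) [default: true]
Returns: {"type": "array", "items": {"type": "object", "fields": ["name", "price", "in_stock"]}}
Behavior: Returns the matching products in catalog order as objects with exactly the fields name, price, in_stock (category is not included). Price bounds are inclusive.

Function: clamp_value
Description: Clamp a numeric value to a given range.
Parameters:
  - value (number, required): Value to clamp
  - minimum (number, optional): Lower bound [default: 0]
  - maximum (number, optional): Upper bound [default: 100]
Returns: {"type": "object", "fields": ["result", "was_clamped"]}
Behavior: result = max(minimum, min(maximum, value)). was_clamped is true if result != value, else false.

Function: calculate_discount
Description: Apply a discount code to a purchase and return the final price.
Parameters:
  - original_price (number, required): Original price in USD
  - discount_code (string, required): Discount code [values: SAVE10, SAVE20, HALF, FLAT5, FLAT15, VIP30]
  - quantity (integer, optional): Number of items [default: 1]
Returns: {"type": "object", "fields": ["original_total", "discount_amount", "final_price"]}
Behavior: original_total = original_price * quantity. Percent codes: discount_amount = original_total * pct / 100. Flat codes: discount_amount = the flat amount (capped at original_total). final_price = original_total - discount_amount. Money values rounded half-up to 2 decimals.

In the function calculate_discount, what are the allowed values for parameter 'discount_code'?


The calculate_discount spec declares:
  - discount_code (string, required): Discount code [values: SAVE10, SAVE20, HALF, FLAT5, FLAT15, VIP30]
Allowed values:
SAVE10, SAVE20, HALF, FLAT5, FLAT15, VIP30


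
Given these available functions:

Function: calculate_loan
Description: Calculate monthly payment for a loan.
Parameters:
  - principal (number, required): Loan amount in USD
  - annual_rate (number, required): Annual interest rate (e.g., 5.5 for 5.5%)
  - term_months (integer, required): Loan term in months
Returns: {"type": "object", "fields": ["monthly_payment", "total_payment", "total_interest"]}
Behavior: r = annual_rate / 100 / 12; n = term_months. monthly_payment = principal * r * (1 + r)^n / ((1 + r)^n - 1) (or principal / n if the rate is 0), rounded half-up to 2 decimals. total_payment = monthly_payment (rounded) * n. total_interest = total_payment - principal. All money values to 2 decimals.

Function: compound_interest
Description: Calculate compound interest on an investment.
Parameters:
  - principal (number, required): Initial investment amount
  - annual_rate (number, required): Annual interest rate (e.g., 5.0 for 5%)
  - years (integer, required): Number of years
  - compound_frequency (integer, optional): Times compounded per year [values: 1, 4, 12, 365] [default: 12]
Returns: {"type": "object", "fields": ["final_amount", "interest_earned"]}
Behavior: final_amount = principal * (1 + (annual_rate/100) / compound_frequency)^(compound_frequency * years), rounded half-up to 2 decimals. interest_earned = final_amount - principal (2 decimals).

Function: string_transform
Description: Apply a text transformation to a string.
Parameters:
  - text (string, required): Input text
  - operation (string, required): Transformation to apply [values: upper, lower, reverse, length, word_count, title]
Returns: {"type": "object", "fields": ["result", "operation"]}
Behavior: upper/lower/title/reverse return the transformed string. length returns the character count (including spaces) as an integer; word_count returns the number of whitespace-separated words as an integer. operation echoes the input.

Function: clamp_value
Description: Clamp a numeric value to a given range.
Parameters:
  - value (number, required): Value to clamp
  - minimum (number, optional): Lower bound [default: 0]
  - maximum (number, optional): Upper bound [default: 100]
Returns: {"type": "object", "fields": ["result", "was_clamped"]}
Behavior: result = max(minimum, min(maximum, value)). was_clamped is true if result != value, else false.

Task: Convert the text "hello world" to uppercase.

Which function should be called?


The task needs a function whose description is: Apply a text transformation to a string.
string_transform


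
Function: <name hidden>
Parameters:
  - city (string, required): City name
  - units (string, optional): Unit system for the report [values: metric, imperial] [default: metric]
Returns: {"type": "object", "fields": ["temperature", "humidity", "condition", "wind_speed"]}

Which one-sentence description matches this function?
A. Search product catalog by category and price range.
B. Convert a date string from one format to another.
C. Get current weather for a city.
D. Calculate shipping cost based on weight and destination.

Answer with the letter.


Parameters city, units and return ["temperature", "humidity", "condition", "wind_speed"] fit: Get current weather for a city.
C


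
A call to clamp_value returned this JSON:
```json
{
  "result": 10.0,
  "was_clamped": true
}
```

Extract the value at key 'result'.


10.0


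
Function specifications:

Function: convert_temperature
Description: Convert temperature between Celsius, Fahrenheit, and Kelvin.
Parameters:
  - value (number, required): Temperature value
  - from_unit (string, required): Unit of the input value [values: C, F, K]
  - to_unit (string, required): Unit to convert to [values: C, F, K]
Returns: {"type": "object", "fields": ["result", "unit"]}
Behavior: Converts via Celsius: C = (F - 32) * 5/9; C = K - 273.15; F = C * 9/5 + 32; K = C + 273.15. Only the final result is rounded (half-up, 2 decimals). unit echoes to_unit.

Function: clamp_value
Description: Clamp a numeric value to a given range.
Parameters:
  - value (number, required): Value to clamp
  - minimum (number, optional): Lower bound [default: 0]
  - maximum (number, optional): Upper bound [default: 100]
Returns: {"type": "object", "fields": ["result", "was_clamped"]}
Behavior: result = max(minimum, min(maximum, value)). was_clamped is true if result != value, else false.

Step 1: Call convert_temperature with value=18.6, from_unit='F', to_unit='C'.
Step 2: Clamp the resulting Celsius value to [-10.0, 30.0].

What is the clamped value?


Step 1: convert_temperature(value=18.6, from_unit=F, to_unit=C)
  To C: (18.6 - 32) * 5/9 = -7.444444
  Target is C: -7.444444
  Round to 2 decimals: -7.44
  -> result = -7.44 C
Step 2: clamp_value(value=-7.44, minimum=-10.0, maximum=30.0)
  result = max(-10.0, min(30.0, -7.44)) = max(-10.0, -7.44) = -7.44
  was_clamped = (-7.44 != -7.44) = false
  -> result = -7.44
-7.44


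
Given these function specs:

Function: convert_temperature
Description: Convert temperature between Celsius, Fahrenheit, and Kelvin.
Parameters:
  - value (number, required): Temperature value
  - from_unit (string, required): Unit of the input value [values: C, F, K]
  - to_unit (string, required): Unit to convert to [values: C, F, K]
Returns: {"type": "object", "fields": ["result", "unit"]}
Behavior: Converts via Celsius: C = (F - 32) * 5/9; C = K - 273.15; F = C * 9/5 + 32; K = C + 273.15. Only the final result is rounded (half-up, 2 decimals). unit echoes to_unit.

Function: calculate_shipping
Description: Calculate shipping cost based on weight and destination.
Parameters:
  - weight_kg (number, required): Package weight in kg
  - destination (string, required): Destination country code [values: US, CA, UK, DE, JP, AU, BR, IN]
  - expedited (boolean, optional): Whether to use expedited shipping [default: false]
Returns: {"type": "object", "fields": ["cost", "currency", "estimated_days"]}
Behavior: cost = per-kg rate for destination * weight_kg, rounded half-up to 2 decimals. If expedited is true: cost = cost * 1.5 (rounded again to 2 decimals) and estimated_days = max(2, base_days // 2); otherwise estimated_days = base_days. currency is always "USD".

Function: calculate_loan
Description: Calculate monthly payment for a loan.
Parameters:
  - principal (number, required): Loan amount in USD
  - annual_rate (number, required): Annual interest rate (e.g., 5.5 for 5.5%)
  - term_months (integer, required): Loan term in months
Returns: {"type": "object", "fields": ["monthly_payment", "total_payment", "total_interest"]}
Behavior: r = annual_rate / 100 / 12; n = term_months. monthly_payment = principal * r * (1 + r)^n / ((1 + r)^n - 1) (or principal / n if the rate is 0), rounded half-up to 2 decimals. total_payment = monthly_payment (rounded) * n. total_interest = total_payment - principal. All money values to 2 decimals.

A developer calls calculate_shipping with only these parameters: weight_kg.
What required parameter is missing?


Required parameters: weight_kg, destination
Provided: weight_kg
Missing: destination
destination


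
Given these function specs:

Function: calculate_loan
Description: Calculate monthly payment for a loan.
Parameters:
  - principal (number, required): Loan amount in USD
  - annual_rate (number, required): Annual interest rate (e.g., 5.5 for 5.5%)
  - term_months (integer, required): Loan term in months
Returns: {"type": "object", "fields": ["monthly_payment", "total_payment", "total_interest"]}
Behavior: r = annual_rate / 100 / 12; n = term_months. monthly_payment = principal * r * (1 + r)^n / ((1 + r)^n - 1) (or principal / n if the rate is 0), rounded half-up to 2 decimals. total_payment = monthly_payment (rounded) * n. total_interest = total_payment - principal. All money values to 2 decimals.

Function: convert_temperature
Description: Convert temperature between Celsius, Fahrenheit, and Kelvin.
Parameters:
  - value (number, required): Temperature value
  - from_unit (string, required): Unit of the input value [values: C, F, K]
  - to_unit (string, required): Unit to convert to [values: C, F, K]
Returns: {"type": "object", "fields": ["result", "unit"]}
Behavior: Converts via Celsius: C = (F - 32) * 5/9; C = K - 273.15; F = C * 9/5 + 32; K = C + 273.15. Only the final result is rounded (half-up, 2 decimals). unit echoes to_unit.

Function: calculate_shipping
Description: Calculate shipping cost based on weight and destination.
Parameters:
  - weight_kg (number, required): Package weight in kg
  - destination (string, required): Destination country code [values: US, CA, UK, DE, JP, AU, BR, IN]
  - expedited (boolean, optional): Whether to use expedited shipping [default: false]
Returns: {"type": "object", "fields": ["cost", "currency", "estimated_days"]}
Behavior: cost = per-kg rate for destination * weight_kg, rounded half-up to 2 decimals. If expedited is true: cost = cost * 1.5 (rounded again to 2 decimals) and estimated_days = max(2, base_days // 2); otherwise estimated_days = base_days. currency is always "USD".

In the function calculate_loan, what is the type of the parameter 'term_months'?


The calculate_loan spec declares:
  - term_months (integer, required): Loan term in months
Type:
integer


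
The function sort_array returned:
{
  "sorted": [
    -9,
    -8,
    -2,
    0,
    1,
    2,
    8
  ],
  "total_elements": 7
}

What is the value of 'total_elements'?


7


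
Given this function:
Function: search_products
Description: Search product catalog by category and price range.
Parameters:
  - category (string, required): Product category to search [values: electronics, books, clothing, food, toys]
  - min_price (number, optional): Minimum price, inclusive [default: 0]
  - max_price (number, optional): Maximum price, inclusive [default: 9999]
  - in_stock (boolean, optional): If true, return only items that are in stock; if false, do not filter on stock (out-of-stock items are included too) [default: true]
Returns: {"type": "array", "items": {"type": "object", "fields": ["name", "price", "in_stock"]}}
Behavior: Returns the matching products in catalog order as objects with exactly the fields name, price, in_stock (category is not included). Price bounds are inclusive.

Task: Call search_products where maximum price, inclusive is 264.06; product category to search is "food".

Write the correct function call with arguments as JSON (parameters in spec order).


Mapping each described value to its parameter name:
  'Maximum price, inclusive' -> max_price = 264.06
  'Product category to search' -> category = "food"
search_products({"category": "food", "max_price": 264.06})


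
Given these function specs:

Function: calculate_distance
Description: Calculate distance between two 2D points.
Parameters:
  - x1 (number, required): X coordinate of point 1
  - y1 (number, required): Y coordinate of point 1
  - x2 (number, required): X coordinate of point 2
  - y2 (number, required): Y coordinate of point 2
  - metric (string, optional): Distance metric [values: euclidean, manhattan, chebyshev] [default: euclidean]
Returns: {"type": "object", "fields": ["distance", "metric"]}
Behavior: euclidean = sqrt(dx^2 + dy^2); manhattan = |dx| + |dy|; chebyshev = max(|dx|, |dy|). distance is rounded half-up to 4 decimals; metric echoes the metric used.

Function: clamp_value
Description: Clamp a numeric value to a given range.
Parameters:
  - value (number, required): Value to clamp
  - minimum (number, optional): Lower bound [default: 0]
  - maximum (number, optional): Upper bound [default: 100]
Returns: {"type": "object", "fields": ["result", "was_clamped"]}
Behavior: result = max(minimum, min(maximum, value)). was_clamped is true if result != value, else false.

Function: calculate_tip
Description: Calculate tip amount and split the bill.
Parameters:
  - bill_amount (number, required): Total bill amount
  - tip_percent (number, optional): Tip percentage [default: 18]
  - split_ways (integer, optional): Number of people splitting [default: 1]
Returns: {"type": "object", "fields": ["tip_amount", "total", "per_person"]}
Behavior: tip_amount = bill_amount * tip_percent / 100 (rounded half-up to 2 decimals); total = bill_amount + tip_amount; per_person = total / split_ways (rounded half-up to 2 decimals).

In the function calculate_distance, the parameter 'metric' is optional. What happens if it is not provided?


The calculate_distance spec declares:
  - metric (string, optional): Distance metric [values: euclidean, manhattan, chebyshev] [default: euclidean]
It defaults to euclidean


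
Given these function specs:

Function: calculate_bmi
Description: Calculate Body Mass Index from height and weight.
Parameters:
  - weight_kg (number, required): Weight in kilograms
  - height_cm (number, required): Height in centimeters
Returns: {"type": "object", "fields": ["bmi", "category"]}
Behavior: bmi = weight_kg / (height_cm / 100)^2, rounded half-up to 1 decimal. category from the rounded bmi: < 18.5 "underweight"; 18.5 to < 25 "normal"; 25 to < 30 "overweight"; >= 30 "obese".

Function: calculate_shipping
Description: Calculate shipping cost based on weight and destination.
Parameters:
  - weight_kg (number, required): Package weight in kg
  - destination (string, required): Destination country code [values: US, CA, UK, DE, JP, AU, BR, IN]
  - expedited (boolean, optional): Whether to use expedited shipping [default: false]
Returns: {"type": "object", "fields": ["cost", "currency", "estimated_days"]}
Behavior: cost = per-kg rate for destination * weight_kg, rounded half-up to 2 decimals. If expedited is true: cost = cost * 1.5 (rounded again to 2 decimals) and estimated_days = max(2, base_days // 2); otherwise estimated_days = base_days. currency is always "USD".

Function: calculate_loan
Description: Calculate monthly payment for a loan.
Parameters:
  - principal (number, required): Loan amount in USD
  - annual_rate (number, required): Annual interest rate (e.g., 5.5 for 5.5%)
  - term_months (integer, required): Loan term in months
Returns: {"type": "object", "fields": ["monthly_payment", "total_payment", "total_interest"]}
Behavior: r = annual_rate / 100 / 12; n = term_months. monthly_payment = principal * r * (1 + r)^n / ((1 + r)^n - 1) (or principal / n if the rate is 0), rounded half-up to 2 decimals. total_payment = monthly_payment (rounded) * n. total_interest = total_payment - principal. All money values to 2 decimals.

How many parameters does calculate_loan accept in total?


Parameters of calculate_loan: principal (required), annual_rate (required), term_months (required)
Total:
3


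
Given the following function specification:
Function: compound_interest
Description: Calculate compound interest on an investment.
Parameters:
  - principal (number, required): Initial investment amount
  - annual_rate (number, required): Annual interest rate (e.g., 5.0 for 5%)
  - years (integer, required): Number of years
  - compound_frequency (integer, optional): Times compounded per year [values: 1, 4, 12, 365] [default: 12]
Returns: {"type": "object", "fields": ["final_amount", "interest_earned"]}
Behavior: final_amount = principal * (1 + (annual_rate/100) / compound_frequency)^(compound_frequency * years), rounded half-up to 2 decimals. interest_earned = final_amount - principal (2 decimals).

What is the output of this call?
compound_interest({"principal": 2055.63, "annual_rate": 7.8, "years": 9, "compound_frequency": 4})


rate per period = 7.8/100/4 = 0.0195 (keep full precision); periods = 4 * 9 = 36
(1 + 0.0195)^36 = 2.00419643
final_amount = 2055.63 * 2.00419643 = 4119.886307 -> 4119.89
interest_earned = 4119.89 - 2055.63 = 2064.26
Output:
{"final_amount": 4119.89, "interest_earned": 2064.26}


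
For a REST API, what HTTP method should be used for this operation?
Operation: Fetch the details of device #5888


GET = read, POST = create, PUT = update/replace, DELETE = remove
This operation is a read.
GET


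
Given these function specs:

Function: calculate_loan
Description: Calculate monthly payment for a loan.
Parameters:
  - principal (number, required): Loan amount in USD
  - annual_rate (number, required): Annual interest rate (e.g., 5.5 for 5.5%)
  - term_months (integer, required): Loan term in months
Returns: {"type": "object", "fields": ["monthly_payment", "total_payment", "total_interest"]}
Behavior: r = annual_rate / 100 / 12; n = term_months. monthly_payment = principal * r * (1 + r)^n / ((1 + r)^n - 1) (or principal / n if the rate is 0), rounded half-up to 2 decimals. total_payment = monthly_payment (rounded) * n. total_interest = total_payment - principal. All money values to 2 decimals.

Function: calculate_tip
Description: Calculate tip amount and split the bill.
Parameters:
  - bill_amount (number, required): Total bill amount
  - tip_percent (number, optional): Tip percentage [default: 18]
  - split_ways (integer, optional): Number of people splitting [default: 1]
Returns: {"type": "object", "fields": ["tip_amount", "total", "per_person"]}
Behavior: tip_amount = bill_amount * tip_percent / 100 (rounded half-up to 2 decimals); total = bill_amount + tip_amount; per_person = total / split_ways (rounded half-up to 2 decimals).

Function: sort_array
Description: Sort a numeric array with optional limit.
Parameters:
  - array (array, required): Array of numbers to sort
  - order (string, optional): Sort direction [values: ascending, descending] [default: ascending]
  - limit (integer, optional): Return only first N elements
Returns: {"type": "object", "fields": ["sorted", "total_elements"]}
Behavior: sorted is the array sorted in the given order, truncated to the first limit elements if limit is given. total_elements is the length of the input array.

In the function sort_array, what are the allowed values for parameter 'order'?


The sort_array spec declares:
  - order (string, optional): Sort direction [values: ascending, descending] [default: ascending]
Allowed values:
ascending, descending


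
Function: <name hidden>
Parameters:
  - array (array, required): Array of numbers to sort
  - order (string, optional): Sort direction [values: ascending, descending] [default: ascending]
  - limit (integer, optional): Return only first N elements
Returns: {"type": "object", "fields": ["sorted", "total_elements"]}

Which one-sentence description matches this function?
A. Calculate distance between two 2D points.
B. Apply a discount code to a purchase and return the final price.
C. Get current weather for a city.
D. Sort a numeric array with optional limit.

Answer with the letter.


Parameters array, order, limit and return ["sorted", "total_elements"] fit: Sort a numeric array with optional limit.
D


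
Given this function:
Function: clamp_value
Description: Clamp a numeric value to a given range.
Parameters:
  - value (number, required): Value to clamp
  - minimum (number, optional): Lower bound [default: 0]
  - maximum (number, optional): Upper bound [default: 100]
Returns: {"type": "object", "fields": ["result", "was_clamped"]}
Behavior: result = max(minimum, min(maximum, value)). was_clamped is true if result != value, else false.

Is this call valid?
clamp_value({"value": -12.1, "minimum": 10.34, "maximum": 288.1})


Checking all required parameters present and types match... All valid.
Valid


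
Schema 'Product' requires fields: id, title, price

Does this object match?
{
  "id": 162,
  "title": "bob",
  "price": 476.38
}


Checking required fields... All present.
Valid - all required fields present


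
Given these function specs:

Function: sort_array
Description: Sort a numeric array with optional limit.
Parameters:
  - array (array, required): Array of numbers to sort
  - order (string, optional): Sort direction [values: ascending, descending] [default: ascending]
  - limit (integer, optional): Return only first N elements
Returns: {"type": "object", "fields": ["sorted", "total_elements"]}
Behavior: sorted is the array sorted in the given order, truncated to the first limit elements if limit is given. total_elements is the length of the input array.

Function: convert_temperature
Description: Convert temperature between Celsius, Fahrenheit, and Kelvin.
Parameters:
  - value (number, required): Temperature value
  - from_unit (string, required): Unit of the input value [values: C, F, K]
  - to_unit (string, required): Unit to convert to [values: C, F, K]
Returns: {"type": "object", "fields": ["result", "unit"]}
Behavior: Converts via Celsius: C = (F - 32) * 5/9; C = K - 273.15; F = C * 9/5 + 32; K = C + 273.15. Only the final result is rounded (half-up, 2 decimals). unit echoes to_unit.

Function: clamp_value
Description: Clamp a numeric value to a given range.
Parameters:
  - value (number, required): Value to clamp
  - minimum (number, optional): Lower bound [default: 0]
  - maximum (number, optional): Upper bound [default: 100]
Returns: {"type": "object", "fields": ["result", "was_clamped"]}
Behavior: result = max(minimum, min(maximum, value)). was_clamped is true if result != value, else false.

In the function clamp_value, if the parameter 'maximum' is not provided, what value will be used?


The clamp_value spec declares:
  - maximum (number, optional): Upper bound [default: 100]
Default:
100


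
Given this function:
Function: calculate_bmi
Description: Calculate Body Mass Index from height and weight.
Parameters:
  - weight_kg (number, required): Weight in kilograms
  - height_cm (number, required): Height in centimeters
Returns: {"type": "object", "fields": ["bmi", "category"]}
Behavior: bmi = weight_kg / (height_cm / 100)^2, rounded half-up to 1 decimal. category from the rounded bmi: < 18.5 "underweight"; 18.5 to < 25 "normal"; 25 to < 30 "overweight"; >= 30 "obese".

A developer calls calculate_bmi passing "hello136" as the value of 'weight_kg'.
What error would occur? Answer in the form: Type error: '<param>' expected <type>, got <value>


Spec: 'weight_kg' is declared as number; "hello136" is a string.
Type error: 'weight_kg' expected number, got "hello136"


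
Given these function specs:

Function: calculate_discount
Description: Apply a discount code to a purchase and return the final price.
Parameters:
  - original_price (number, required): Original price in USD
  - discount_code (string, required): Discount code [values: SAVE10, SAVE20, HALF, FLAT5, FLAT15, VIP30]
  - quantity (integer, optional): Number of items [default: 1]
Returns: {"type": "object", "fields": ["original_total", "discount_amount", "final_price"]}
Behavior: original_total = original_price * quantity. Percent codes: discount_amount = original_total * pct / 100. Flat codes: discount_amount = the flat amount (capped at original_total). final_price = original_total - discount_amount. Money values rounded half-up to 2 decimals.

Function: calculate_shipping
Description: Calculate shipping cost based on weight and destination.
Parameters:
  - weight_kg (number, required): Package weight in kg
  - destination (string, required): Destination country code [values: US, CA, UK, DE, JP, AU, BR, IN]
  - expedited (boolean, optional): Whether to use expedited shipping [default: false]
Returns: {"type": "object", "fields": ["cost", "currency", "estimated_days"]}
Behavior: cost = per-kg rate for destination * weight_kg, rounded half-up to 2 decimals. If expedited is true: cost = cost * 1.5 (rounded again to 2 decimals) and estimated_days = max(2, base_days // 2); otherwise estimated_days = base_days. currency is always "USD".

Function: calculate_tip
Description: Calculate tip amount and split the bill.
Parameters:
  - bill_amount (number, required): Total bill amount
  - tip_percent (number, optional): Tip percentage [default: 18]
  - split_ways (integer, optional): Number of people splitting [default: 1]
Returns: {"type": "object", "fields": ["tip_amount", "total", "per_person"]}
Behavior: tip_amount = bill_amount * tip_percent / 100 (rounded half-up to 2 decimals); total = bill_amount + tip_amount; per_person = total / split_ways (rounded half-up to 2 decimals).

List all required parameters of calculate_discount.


Parameters of calculate_discount and their required/optional flag:
  original_price: required
  discount_code: required
  quantity: optional
discount_code, original_price
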